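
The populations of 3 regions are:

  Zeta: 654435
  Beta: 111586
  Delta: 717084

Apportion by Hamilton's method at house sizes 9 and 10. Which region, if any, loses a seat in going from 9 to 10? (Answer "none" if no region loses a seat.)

At 9 seats: Zeta 4, Beta 1, Delta 4.
At 10 seats: Zeta 4, Beta 1, Delta 5.
No region's allocation decreased.

none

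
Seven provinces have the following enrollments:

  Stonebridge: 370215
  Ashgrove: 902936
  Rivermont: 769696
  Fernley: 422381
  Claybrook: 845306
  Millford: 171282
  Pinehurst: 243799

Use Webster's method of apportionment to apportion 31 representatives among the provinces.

Standard divisor 3725615/31 ≈ 120181.129; standard quotas: Stonebridge 3.080, Ashgrove 7.513, Rivermont 6.404, Fernley 3.515, Claybrook 7.034, Millford 1.425, Pinehurst 2.029.
Rounding to the nearest integer gives Stonebridge 3, Ashgrove 8, Rivermont 6, Fernley 4, Claybrook 7, Millford 1, Pinehurst 2 — total 31, matching the house size, so no adjustment is needed.

Stonebridge=3, Ashgrove=8, Rivermont=6, Fernley=4, Claybrook=7, Millford=1, Pinehurst=2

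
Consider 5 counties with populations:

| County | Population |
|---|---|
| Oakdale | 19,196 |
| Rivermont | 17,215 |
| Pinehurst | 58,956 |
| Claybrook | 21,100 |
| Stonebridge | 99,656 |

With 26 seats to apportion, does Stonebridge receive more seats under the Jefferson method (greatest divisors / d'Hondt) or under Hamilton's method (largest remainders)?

Jefferson

Jefferson: Oakdale 2, Rivermont 2, Pinehurst 7, Claybrook 2, Stonebridge 13.
Hamilton: Oakdale 2, Rivermont 2, Pinehurst 7, Claybrook 3, Stonebridge 12.
Stonebridge gets 13 under Jefferson and 12 under Hamilton.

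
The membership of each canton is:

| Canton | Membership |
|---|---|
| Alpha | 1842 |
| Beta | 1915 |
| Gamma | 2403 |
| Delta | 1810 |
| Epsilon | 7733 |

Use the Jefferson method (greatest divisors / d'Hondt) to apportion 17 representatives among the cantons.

Standard divisor 15703/17 ≈ 923.706; standard quotas: Alpha 1.994, Beta 2.073, Gamma 2.601, Delta 1.959, Epsilon 8.372.
Rounding down gives 1, 2, 2, 1, 8 = 14 seats, so the divisor must be adjusted.
With modified divisor 830: modified quotas Alpha 2.219, Beta 2.307, Gamma 2.895, Delta 2.181, Epsilon 9.317.
Rounding down: Alpha 2, Beta 2, Gamma 2, Delta 2, Epsilon 9 (total 17).

Alpha=2, Beta=2, Gamma=2, Delta=2, Epsilon=9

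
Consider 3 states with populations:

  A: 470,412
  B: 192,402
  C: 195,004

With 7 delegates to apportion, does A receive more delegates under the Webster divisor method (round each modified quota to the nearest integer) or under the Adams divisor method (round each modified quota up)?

Webster: A 4, B 1, C 2.
Adams: A 3, B 2, C 2.
A gets 4 under Webster and 3 under Adams.

Webster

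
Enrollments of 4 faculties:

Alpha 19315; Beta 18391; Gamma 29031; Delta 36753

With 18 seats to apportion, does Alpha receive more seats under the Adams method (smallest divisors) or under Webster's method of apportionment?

Adams

Adams: Alpha 4, Beta 3, Gamma 5, Delta 6.
Webster: Alpha 3, Beta 3, Gamma 5, Delta 7.
Alpha gets 4 under Adams and 3 under Webster.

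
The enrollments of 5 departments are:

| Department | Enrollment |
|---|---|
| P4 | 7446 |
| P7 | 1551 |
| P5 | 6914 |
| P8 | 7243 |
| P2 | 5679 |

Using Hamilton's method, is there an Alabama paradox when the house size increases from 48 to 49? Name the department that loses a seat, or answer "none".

At 48 seats: P4 12, P7 3, P5 12, P8 12, P2 9.
At 49 seats: P4 13, P7 2, P5 12, P8 12, P2 10.
P7 drops from 3 to 2.

P7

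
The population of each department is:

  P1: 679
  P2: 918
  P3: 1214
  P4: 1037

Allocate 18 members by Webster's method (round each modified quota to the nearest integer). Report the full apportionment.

Standard divisor 3848/18 ≈ 213.778; standard quotas: P1 3.176, P2 4.294, P3 5.679, P4 4.851.
Rounding to the nearest integer gives P1 3, P2 4, P3 6, P4 5 — total 18, matching the house size, so no adjustment is needed.

P1 3, P2 4, P3 6, P4 5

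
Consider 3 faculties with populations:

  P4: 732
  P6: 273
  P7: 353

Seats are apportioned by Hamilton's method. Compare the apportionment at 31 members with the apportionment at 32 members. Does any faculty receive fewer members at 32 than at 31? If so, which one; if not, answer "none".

At 31 seats: P4 17, P6 6, P7 8.
At 32 seats: P4 17, P6 7, P7 8.
No faculty's allocation decreased.

none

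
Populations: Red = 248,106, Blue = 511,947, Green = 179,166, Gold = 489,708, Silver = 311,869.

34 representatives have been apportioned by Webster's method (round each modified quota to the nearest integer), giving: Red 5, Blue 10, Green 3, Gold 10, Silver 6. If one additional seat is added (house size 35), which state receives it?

Green

Priority for the next seat is population ÷ (current seats + 0.5).
Priorities: Red 45110.182, Blue 48756.857, Green 51190.286, Gold 46638.857, Silver 47979.846.
Highest priority: Green.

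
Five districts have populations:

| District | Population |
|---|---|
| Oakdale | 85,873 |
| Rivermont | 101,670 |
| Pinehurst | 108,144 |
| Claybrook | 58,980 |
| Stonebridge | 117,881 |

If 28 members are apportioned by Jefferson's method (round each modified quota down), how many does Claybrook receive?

3

Standard divisor 472548/28 ≈ 16876.714; standard quotas: Oakdale 5.088, Rivermont 6.024, Pinehurst 6.408, Claybrook 3.495, Stonebridge 6.985.
Rounding down gives 5, 6, 6, 3, 6 = 26 seats, so the divisor must be adjusted.
With modified divisor 15100: modified quotas Oakdale 5.687, Rivermont 6.733, Pinehurst 7.162, Claybrook 3.906, Stonebridge 7.807.
Rounding down: Oakdale 5, Rivermont 6, Pinehurst 7, Claybrook 3, Stonebridge 7 (total 28).
Claybrook receives 3.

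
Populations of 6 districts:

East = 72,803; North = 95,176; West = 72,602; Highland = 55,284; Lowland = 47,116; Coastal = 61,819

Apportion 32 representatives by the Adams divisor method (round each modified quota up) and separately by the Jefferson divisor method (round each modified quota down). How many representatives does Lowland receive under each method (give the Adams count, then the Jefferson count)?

Adams: East 6, North 7, West 6, Highland 4, Lowland 4, Coastal 5.
Jefferson: East 6, North 8, West 6, Highland 4, Lowland 3, Coastal 5.
Lowland gets 4 under Adams and 3 under Jefferson.

4 and 3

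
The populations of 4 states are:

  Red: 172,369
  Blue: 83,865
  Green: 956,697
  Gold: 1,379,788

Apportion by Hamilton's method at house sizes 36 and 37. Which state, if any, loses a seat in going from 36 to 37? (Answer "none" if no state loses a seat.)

At 36 seats: Red 3, Blue 1, Green 13, Gold 19.
At 37 seats: Red 2, Blue 1, Green 14, Gold 20.
Red drops from 3 to 2.

Red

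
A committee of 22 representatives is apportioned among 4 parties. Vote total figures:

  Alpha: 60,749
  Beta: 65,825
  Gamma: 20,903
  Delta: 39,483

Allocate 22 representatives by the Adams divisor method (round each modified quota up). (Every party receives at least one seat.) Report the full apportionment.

Alpha: 7; Beta: 7; Gamma: 3; Delta: 5

Standard divisor 186960/22 ≈ 8498.182; standard quotas: Alpha 7.148, Beta 7.746, Gamma 2.460, Delta 4.646.
Rounding up gives 8, 8, 3, 5 = 24 seats, so the divisor must be adjusted.
With modified divisor 9600: modified quotas Alpha 6.328, Beta 6.857, Gamma 2.177, Delta 4.113.
Rounding up: Alpha 7, Beta 7, Gamma 3, Delta 5 (total 22).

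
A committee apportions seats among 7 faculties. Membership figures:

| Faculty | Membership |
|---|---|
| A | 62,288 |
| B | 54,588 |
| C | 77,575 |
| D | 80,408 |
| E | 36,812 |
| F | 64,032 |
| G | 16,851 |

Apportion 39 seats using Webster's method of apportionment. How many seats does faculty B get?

5

Standard divisor 392554/39 ≈ 10065.487; standard quotas: A 6.188, B 5.423, C 7.707, D 7.988, E 3.657, F 6.362, G 1.674.
Rounding to the nearest integer gives A 6, B 5, C 8, D 8, E 4, F 6, G 2 — total 39, matching the house size, so no adjustment is needed.
B receives 5.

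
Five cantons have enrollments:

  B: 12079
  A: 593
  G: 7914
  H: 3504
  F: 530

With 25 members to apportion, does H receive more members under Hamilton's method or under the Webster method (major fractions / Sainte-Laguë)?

Hamilton: B 12, A 1, G 8, H 4, F 0.
Webster: B 12, A 1, G 8, H 3, F 1.
H gets 4 under Hamilton and 3 under Webster.

Hamilton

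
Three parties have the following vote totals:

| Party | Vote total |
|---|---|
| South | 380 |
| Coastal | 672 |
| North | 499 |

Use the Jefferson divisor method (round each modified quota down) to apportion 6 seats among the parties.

South=1; Coastal=3; North=2

Standard divisor 1551/6 ≈ 258.5; standard quotas: South 1.470, Coastal 2.600, North 1.930.
Rounding down gives 1, 2, 1 = 4 seats, so the divisor must be adjusted.
With modified divisor 200: modified quotas South 1.900, Coastal 3.360, North 2.495.
Rounding down: South 1, Coastal 3, North 2 (total 6).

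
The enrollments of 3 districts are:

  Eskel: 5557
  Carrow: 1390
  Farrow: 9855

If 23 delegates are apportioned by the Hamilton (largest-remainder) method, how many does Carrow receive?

2

Total 16802; standard divisor 16802/23 ≈ 730.522.
Standard quotas: Eskel 7.6069, Carrow 1.9027, Farrow 13.4904.
Lower quotas: Eskel 7, Carrow 1, Farrow 13 (sum 21, leaving 2 seats).
Remainders in descending order: Carrow 0.9027, Eskel 0.6069, Farrow 0.4904.
Largest remainders: Carrow, Eskel receive the extra seats.
Carrow receives 2.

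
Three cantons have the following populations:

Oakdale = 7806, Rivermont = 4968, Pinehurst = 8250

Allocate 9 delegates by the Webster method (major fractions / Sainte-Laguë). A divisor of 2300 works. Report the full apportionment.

With modified divisor 2300: modified quotas Oakdale 3.394, Rivermont 2.160, Pinehurst 3.587.
Rounding to the nearest integer: Oakdale 3, Rivermont 2, Pinehurst 4 (total 9).

Oakdale=3, Rivermont=2, Pinehurst=4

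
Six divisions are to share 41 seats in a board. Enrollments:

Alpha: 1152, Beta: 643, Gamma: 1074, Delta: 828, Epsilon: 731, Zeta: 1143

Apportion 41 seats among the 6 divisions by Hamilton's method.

Total 5571; standard divisor 5571/41 ≈ 135.878.
Standard quotas: Alpha 8.478, Beta 4.732, Gamma 7.904, Delta 6.094, Epsilon 5.380, Zeta 8.412.
Lower quotas: Alpha 8, Beta 4, Gamma 7, Delta 6, Epsilon 5, Zeta 8 (sum 38, leaving 3 seats).
Remainders in descending order: Gamma 0.904, Beta 0.732, Alpha 0.478, Zeta 0.412, Epsilon 0.380, Delta 0.094.
Largest remainders: Gamma, Beta, Alpha receive the extra seats.

Alpha: 9; Beta: 5; Gamma: 8; Delta: 6; Epsilon: 5; Zeta: 8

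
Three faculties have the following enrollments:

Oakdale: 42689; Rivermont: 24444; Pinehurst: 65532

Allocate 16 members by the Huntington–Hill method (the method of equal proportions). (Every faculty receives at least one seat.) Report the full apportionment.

Oakdale 5, Rivermont 3, Pinehurst 8

With divisor 8275: modified quotas Oakdale 5.159, Rivermont 2.954, Pinehurst 7.919.
Geometric-mean thresholds: Oakdale √(5·6)=5.477, Rivermont √(2·3)=2.449, Pinehurst √(7·8)=7.483.
Each quota rounded against its threshold gives Oakdale 5, Rivermont 3, Pinehurst 8 (total 16).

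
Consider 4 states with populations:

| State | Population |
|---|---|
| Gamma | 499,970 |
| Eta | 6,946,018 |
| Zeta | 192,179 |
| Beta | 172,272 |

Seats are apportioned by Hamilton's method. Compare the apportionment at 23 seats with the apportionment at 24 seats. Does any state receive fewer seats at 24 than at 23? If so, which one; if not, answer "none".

At 23 seats: Gamma 1, Eta 20, Zeta 1, Beta 1.
At 24 seats: Gamma 2, Eta 21, Zeta 1, Beta 0.
Beta drops from 1 to 0.

Beta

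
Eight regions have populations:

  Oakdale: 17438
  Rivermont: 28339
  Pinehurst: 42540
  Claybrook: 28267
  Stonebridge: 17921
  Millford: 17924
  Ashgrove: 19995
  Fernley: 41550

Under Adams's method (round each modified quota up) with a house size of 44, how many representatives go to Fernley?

Standard divisor 213974/44 ≈ 4863.045; standard quotas: Oakdale 3.586, Rivermont 5.827, Pinehurst 8.748, Claybrook 5.813, Stonebridge 3.685, Millford 3.686, Ashgrove 4.112, Fernley 8.544.
Rounding up gives 4, 6, 9, 6, 4, 4, 5, 9 = 47 seats, so the divisor must be adjusted.
With modified divisor 5500: modified quotas Oakdale 3.171, Rivermont 5.153, Pinehurst 7.735, Claybrook 5.139, Stonebridge 3.258, Millford 3.259, Ashgrove 3.635, Fernley 7.555.
Rounding up: Oakdale 4, Rivermont 6, Pinehurst 8, Claybrook 6, Stonebridge 4, Millford 4, Ashgrove 4, Fernley 8 (total 44).
Fernley receives 8.

8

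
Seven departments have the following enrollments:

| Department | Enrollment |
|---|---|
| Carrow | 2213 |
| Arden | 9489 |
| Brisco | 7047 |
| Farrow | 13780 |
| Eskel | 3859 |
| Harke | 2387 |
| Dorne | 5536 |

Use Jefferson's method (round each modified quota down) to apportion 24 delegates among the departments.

Standard divisor 44311/24 ≈ 1846.292; standard quotas: Carrow 1.199, Arden 5.139, Brisco 3.817, Farrow 7.464, Eskel 2.090, Harke 1.293, Dorne 2.998.
Rounding down gives 1, 5, 3, 7, 2, 1, 2 = 21 seats, so the divisor must be adjusted.
With modified divisor 1700: modified quotas Carrow 1.302, Arden 5.582, Brisco 4.145, Farrow 8.106, Eskel 2.270, Harke 1.404, Dorne 3.256.
Rounding down: Carrow 1, Arden 5, Brisco 4, Farrow 8, Eskel 2, Harke 1, Dorne 3 (total 24).

Carrow 1, Arden 5, Brisco 4, Farrow 8, Eskel 2, Harke 1, Dorne 3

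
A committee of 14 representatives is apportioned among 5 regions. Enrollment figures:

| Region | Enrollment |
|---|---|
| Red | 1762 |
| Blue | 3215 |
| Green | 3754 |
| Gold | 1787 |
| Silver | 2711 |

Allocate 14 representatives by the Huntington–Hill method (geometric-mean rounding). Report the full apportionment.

Red 2, Blue 3, Green 4, Gold 2, Silver 3

With divisor 1006: modified quotas Red 1.751, Blue 3.196, Green 3.732, Gold 1.776, Silver 2.695.
Geometric-mean thresholds: Red √(1·2)=1.414, Blue √(3·4)=3.464, Green √(3·4)=3.464, Gold √(1·2)=1.414, Silver √(2·3)=2.449.
Each quota rounded against its threshold gives Red 2, Blue 3, Green 4, Gold 2, Silver 3 (total 14).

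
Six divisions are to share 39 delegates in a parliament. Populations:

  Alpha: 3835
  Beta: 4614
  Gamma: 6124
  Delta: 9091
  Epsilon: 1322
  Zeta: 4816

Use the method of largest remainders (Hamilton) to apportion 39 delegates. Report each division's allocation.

Alpha 5, Beta 6, Gamma 8, Delta 12, Epsilon 2, Zeta 6

Standard divisor: 29802 ÷ 39 ≈ 764.154.
Standard quotas: Alpha 5.0186, Beta 6.0381, Gamma 8.0141, Delta 11.8968, Epsilon 1.7300, Zeta 6.3024.
Lower quotas: Alpha 5, Beta 6, Gamma 8, Delta 11, Epsilon 1, Zeta 6 (sum 37, leaving 2 seats).
Remainders in descending order: Delta 0.8968, Epsilon 0.7300, Zeta 0.3024, Beta 0.0381, Alpha 0.0186, Gamma 0.0141.
The surplus seats go to Delta, Epsilon.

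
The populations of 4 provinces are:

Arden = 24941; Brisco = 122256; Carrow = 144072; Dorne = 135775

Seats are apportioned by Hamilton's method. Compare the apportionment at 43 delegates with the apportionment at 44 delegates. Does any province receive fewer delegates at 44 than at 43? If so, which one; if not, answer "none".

At 43 seats: Arden 3, Brisco 12, Carrow 14, Dorne 14.
At 44 seats: Arden 2, Brisco 13, Carrow 15, Dorne 14.
Arden drops from 3 to 2.

Arden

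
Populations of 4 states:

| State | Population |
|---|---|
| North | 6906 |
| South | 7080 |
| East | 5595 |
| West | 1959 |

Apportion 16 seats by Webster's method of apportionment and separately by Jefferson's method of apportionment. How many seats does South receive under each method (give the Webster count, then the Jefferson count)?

5 and 6

Webster: North 5, South 5, East 4, West 2.
Jefferson: North 5, South 6, East 4, West 1.
South gets 5 under Webster and 6 under Jefferson.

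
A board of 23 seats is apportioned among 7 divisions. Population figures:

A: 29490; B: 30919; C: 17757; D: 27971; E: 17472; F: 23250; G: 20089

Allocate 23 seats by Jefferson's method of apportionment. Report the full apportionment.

A=4; B=5; C=2; D=4; E=2; F=3; G=3

Standard divisor 166948/23 ≈ 7258.609; standard quotas: A 4.063, B 4.260, C 2.446, D 3.853, E 2.407, F 3.203, G 2.768.
Rounding down gives 4, 4, 2, 3, 2, 3, 2 = 20 seats, so the divisor must be adjusted.
With modified divisor 6100: modified quotas A 4.834, B 5.069, C 2.911, D 4.585, E 2.864, F 3.811, G 3.293.
Rounding down: A 4, B 5, C 2, D 4, E 2, F 3, G 3 (total 23).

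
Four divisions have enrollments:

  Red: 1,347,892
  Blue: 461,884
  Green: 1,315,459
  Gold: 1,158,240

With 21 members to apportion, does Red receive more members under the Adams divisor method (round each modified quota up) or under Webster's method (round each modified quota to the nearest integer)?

Adams: Red 6, Blue 3, Green 6, Gold 6.
Webster: Red 7, Blue 2, Green 6, Gold 6.
Red gets 6 under Adams and 7 under Webster.

Webster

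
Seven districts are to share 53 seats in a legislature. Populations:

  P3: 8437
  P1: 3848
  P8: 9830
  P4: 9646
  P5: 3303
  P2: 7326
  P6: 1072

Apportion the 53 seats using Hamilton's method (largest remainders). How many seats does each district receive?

The standard divisor is 43462/53 ≈ 820.038.
Standard quotas: P3 10.2886, P1 4.6925, P8 11.9873, P4 11.7629, P5 4.0279, P2 8.9337, P6 1.3073.
Lower quotas: P3 10, P1 4, P8 11, P4 11, P5 4, P2 8, P6 1 (sum 49, leaving 4 seats).
Remainders in descending order: P8 0.9873, P2 0.9337, P4 0.7629, P1 0.6925, P6 0.3073, P3 0.2886, P5 0.0279.
The surplus seats go to P8, P2, P4, P1.

P3: 10; P1: 5; P8: 12; P4: 12; P5: 4; P2: 9; P6: 1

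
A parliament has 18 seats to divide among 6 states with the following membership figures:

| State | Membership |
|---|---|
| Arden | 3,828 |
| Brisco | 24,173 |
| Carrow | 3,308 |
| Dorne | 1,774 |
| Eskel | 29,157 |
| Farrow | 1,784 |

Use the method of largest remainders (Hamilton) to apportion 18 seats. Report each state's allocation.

Arden 1; Brisco 7; Carrow 1; Dorne 0; Eskel 8; Farrow 1

Total 64024; standard divisor 64024/18 ≈ 3556.889.
Standard quotas: Arden 1.0762, Brisco 6.7961, Carrow 0.9300, Dorne 0.4988, Eskel 8.1973, Farrow 0.5016.
Lower quotas: Arden 1, Brisco 6, Carrow 0, Dorne 0, Eskel 8, Farrow 0 (sum 15, leaving 3 seats).
Remainders in descending order: Carrow 0.9300, Brisco 0.7961, Farrow 0.5016, Dorne 0.4988, Eskel 0.1973, Arden 0.0762.
Largest remainders: Carrow, Brisco, Farrow receive the extra seats.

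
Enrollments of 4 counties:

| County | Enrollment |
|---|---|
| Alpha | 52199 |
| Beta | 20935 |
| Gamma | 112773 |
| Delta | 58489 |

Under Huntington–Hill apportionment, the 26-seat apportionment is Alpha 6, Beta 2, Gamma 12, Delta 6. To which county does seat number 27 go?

Gamma

Priority for the next seat is population ÷ (√(s·(s+1))).
Priorities: Alpha 8054.481, Beta 8546.678, Gamma 9029.066, Delta 9025.049.
Highest priority: Gamma.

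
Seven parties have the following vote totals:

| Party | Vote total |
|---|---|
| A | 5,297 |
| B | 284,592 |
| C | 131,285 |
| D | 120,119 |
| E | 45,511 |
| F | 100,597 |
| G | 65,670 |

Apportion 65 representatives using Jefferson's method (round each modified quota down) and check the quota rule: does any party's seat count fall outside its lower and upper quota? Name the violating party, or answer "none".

Standard quotas: A 0.457, B 24.564, C 11.332, D 10.368, E 3.928, F 8.683, G 5.668.
Jefferson allocation: A 0, B 26, C 11, D 10, E 4, F 9, G 5.
B has quota 24.564 (lower 24, upper 25) but receives 26 — outside the quota interval.

B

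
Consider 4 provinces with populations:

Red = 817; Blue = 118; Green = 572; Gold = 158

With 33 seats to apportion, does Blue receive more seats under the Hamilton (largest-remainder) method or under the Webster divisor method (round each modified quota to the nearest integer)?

Hamilton: Red 16, Blue 3, Green 11, Gold 3.
Webster: Red 16, Blue 2, Green 12, Gold 3.
Blue gets 3 under Hamilton and 2 under Webster.

Hamilton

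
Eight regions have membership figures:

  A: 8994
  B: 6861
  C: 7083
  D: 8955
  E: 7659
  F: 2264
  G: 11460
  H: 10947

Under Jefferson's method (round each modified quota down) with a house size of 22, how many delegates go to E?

3

Standard divisor 64223/22 ≈ 2919.227; standard quotas: A 3.081, B 2.350, C 2.426, D 3.068, E 2.624, F 0.776, G 3.926, H 3.750.
Rounding down gives 3, 2, 2, 3, 2, 0, 3, 3 = 18 seats, so the divisor must be adjusted.
With modified divisor 2330: modified quotas A 3.860, B 2.945, C 3.040, D 3.843, E 3.287, F 0.972, G 4.918, H 4.698.
Rounding down: A 3, B 2, C 3, D 3, E 3, F 0, G 4, H 4 (total 22).
E receives 3.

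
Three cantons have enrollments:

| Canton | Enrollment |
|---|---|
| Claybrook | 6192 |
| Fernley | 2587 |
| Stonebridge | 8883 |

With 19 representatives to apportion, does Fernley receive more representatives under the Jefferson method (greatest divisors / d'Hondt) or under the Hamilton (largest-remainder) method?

Hamilton

Jefferson: Claybrook 7, Fernley 2, Stonebridge 10.
Hamilton: Claybrook 7, Fernley 3, Stonebridge 9.
Fernley gets 2 under Jefferson and 3 under Hamilton.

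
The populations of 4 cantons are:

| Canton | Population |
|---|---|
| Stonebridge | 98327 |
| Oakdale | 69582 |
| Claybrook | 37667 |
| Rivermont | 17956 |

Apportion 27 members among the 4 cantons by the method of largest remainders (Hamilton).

Stonebridge 12, Oakdale 8, Claybrook 5, Rivermont 2

The standard divisor is 223532/27 ≈ 8278.963.
Standard quotas: Stonebridge 11.8767, Oakdale 8.4047, Claybrook 4.5497, Rivermont 2.1689.
Lower quotas: Stonebridge 11, Oakdale 8, Claybrook 4, Rivermont 2 (sum 25, leaving 2 seats).
Remainders in descending order: Stonebridge 0.8767, Claybrook 0.5497, Oakdale 0.4047, Rivermont 0.1689.
The surplus seats go to Stonebridge, Claybrook.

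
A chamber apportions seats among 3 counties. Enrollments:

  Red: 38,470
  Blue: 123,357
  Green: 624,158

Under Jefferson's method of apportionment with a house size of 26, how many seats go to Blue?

Standard divisor 785985/26 ≈ 30230.192; standard quotas: Red 1.273, Blue 4.081, Green 20.647.
Rounding down gives 1, 4, 20 = 25 seats, so the divisor must be adjusted.
With modified divisor 29000: modified quotas Red 1.327, Blue 4.254, Green 21.523.
Rounding down: Red 1, Blue 4, Green 21 (total 26).
Blue receives 4.

4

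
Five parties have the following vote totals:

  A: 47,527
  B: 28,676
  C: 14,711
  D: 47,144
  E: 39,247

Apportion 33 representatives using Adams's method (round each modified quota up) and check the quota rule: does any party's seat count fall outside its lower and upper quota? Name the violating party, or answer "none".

none

Standard quotas: A 8.846, B 5.337, C 2.738, D 8.774, E 7.305.
Adams allocation: A 9, B 5, C 3, D 9, E 7.
Every allocation lies between the lower and upper quota.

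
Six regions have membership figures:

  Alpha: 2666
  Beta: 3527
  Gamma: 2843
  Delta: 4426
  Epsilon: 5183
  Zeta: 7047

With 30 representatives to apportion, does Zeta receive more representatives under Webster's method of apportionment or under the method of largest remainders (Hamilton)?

Webster: Alpha 3, Beta 4, Gamma 3, Delta 5, Epsilon 6, Zeta 9.
Hamilton: Alpha 3, Beta 4, Gamma 4, Delta 5, Epsilon 6, Zeta 8.
Zeta gets 9 under Webster and 8 under Hamilton.

Webster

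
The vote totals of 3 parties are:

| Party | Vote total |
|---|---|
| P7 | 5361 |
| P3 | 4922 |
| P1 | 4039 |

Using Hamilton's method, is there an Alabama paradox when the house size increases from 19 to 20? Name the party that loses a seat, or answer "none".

none

At 19 seats: P7 7, P3 7, P1 5.
At 20 seats: P7 7, P3 7, P1 6.
No party's allocation decreased.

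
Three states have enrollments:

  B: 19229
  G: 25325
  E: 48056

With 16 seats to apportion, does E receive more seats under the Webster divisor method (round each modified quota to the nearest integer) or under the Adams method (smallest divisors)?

Webster

Webster: B 3, G 4, E 9.
Adams: B 4, G 4, E 8.
E gets 9 under Webster and 8 under Adams.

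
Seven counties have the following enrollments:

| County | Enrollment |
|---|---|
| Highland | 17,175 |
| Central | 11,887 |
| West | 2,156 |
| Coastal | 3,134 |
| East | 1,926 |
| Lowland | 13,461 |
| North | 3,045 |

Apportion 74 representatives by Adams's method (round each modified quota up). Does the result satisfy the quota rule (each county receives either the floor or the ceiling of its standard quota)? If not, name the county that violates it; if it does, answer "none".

Highland

Standard quotas: Highland 24.078, Central 16.665, West 3.023, Coastal 4.394, East 2.700, Lowland 18.872, North 4.269.
Adams allocation: Highland 23, Central 16, West 3, Coastal 5, East 3, Lowland 19, North 5.
Highland has quota 24.078 (lower 24, upper 25) but receives 23 — outside the quota interval.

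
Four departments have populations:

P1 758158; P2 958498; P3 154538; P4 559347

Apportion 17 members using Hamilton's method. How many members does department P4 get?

Total 2430541; standard divisor 2430541/17 = 142973.
Standard quotas: P1 5.3028, P2 6.7040, P3 1.0809, P4 3.9123.
Lower quotas: P1 5, P2 6, P3 1, P4 3 (sum 15, leaving 2 seats).
Remainders in descending order: P4 0.9123, P2 0.7040, P1 0.3028, P3 0.0809.
The surplus seats go to P4, P2.
P4 receives 4.

4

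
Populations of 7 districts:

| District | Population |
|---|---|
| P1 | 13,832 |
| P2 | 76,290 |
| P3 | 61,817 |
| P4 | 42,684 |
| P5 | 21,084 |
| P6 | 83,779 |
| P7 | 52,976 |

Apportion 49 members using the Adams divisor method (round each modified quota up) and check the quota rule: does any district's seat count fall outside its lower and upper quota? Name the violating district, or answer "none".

none

Standard quotas: P1 1.923, P2 10.606, P3 8.594, P4 5.934, P5 2.931, P6 11.647, P7 7.365.
Adams allocation: P1 2, P2 11, P3 9, P4 6, P5 3, P6 11, P7 7.
Every allocation lies between the lower and upper quota.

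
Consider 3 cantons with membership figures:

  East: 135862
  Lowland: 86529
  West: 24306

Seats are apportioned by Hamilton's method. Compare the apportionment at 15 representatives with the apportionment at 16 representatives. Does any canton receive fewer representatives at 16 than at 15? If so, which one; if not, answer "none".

At 15 seats: East 8, Lowland 5, West 2.
At 16 seats: East 9, Lowland 6, West 1.
West drops from 2 to 1.

West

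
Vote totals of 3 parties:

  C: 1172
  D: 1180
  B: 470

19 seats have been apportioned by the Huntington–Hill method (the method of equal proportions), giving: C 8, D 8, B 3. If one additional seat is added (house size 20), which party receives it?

Priority for the next seat is population ÷ (√(s·(s+1))).
Priorities: C 138.122, D 139.064, B 135.677.
Highest priority: D.

D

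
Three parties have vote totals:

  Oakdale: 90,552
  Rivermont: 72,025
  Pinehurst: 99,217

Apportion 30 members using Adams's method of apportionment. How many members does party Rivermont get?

8

Standard divisor 261794/30 ≈ 8726.467; standard quotas: Oakdale 10.377, Rivermont 8.254, Pinehurst 11.370.
Rounding up gives 11, 9, 12 = 32 seats, so the divisor must be adjusted.
With modified divisor 9037: modified quotas Oakdale 10.020, Rivermont 7.970, Pinehurst 10.979.
Rounding up: Oakdale 11, Rivermont 8, Pinehurst 11 (total 30).
Rivermont receives 8.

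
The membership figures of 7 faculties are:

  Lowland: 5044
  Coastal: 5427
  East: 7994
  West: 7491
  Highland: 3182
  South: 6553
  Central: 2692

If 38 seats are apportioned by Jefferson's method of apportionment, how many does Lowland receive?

5

Standard divisor 38383/38 ≈ 1010.079; standard quotas: Lowland 4.994, Coastal 5.373, East 7.914, West 7.416, Highland 3.150, South 6.488, Central 2.665.
Rounding down gives 4, 5, 7, 7, 3, 6, 2 = 34 seats, so the divisor must be adjusted.
With modified divisor 920: modified quotas Lowland 5.483, Coastal 5.899, East 8.689, West 8.142, Highland 3.459, South 7.123, Central 2.926.
Rounding down: Lowland 5, Coastal 5, East 8, West 8, Highland 3, South 7, Central 2 (total 38).
Lowland receives 5.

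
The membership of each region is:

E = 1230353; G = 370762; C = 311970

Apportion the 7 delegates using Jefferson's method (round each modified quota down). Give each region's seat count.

Standard divisor 1913085/7 ≈ 273297.857; standard quotas: E 4.502, G 1.357, C 1.142.
Rounding down gives 4, 1, 1 = 6 seats, so the divisor must be adjusted.
With modified divisor 225600: modified quotas E 5.454, G 1.643, C 1.383.
Rounding down: E 5, G 1, C 1 (total 7).

E=5, G=1, C=1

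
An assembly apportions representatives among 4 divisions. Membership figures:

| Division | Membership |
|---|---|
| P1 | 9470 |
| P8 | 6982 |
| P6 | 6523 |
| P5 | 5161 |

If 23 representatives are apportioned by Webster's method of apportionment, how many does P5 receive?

4

Standard divisor 28136/23 ≈ 1223.304; standard quotas: P1 7.741, P8 5.707, P6 5.332, P5 4.219.
Rounding to the nearest integer gives P1 8, P8 6, P6 5, P5 4 — total 23, matching the house size, so no adjustment is needed.
P5 receives 4.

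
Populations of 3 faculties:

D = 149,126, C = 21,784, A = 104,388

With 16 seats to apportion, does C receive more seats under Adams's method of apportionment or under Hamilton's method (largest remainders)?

Adams: D 8, C 2, A 6.
Hamilton: D 9, C 1, A 6.
C gets 2 under Adams and 1 under Hamilton.

Adams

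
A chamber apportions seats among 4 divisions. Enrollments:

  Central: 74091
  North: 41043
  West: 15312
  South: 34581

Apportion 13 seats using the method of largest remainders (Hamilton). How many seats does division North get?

Total 165027; standard divisor 165027/13 ≈ 12694.385.
Standard quotas: Central 5.8365, North 3.2332, West 1.2062, South 2.7241.
Lower quotas: Central 5, North 3, West 1, South 2 (sum 11, leaving 2 seats).
Remainders in descending order: Central 0.8365, South 0.7241, North 0.2332, West 0.2062.
Largest remainders: Central, South receive the extra seats.
North receives 3.

3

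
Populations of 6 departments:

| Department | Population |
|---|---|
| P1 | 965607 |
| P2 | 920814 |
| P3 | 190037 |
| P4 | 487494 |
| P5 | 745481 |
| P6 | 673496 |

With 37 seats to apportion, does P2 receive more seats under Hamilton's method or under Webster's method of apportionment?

Hamilton

Hamilton: P1 9, P2 9, P3 2, P4 4, P5 7, P6 6.
Webster: P1 9, P2 8, P3 2, P4 5, P5 7, P6 6.
P2 gets 9 under Hamilton and 8 under Webster.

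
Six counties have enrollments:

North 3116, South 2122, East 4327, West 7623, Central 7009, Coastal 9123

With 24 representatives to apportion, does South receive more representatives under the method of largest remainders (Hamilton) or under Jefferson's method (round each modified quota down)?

Hamilton: North 2, South 2, East 3, West 5, Central 5, Coastal 7.
Jefferson: North 2, South 1, East 3, West 6, Central 5, Coastal 7.
South gets 2 under Hamilton and 1 under Jefferson.

Hamilton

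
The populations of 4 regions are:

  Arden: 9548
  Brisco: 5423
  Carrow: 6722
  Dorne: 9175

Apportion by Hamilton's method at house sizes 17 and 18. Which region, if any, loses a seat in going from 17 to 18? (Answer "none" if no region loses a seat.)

At 17 seats: Arden 5, Brisco 3, Carrow 4, Dorne 5.
At 18 seats: Arden 6, Brisco 3, Carrow 4, Dorne 5.
No region's allocation decreased.

none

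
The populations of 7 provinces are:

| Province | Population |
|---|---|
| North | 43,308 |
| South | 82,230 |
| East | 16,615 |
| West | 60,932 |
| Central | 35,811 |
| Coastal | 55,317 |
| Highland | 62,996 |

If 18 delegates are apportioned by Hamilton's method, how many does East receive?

The standard divisor is 357209/18 ≈ 19844.944.
Standard quotas: North 2.1823, South 4.1436, East 0.8372, West 3.0704, Central 1.8045, Coastal 2.7875, Highland 3.1744.
Lower quotas: North 2, South 4, East 0, West 3, Central 1, Coastal 2, Highland 3 (sum 15, leaving 3 seats).
Remainders in descending order: East 0.8372, Central 0.8045, Coastal 0.7875, North 0.1823, Highland 0.1744, South 0.1436, West 0.0704.
The surplus seats go to East, Central, Coastal.
East receives 1.

1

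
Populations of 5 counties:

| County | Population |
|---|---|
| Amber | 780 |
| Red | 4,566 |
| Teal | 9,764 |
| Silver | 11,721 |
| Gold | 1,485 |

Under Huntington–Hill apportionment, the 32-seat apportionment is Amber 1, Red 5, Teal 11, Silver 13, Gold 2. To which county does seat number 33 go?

Silver

Priority for the next seat is population ÷ (√(s·(s+1))).
Priorities: Amber 551.543, Red 833.634, Teal 849.847, Silver 868.818, Gold 606.249.
Highest priority: Silver.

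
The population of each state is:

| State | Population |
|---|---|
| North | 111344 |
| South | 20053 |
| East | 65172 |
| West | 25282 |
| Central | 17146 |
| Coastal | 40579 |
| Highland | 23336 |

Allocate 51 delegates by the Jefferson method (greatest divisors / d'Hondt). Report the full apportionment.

North 19; South 3; East 11; West 4; Central 3; Coastal 7; Highland 4

Standard divisor 302912/51 ≈ 5939.451; standard quotas: North 18.747, South 3.376, East 10.973, West 4.257, Central 2.887, Coastal 6.832, Highland 3.929.
Rounding down gives 18, 3, 10, 4, 2, 6, 3 = 46 seats, so the divisor must be adjusted.
With modified divisor 5600: modified quotas North 19.883, South 3.581, East 11.638, West 4.515, Central 3.062, Coastal 7.246, Highland 4.167.
Rounding down: North 19, South 3, East 11, West 4, Central 3, Coastal 7, Highland 4 (total 51).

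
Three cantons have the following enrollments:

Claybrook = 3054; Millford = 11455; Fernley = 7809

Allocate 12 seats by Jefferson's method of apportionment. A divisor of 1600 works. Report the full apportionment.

With modified divisor 1600: modified quotas Claybrook 1.909, Millford 7.159, Fernley 4.881.
Rounding down: Claybrook 1, Millford 7, Fernley 4 (total 12).

Claybrook=1, Millford=7, Fernley=4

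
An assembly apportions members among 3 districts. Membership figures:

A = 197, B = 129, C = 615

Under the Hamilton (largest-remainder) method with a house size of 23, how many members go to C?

15

Total 941; standard divisor 941/23 ≈ 40.913.
Standard quotas: A 4.815, B 3.153, C 15.032.
Lower quotas: A 4, B 3, C 15 (sum 22, leaving 1 seat).
Remainders in descending order: A 0.815, B 0.153, C 0.032.
The surplus seat goes to A.
C receives 15.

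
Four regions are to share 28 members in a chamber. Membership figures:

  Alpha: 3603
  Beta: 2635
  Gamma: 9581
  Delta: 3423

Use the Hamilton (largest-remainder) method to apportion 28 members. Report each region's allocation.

The standard divisor is 19242/28 ≈ 687.214.
Standard quotas: Alpha 5.2429, Beta 3.8343, Gamma 13.9418, Delta 4.9810.
Lower quotas: Alpha 5, Beta 3, Gamma 13, Delta 4 (sum 25, leaving 3 seats).
Remainders in descending order: Delta 0.9810, Gamma 0.9418, Beta 0.8343, Alpha 0.2429.
The surplus seats go to Delta, Gamma, Beta.

Alpha 5, Beta 4, Gamma 14, Delta 5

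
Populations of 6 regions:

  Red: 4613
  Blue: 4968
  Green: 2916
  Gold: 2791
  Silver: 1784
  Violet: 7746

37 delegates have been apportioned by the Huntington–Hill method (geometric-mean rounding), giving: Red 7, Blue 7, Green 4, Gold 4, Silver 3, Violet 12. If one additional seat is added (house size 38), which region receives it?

Priority for the next seat is population ÷ (√(s·(s+1))).
Priorities: Red 616.438, Blue 663.877, Green 652.037, Gold 624.087, Silver 514.996, Violet 620.176.
Highest priority: Blue.

Blue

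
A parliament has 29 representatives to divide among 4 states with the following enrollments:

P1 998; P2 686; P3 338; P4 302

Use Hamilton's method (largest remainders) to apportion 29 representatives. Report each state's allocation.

P1 12, P2 9, P3 4, P4 4

The standard divisor is 2324/29 ≈ 80.138.
Standard quotas: P1 12.454, P2 8.560, P3 4.218, P4 3.769.
Lower quotas: P1 12, P2 8, P3 4, P4 3 (sum 27, leaving 2 seats).
Remainders in descending order: P4 0.769, P2 0.560, P1 0.454, P3 0.218.
Largest remainders: P4, P2 receive the extra seats.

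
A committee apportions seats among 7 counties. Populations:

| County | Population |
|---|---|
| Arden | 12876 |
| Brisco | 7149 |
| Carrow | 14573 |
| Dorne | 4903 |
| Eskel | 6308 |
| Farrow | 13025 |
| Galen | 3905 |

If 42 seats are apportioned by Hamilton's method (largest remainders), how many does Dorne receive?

3

Total 62739; standard divisor 62739/42 ≈ 1493.786.
Standard quotas: Arden 8.6197, Brisco 4.7858, Carrow 9.7558, Dorne 3.2823, Eskel 4.2228, Farrow 8.7195, Galen 2.6142.
Lower quotas: Arden 8, Brisco 4, Carrow 9, Dorne 3, Eskel 4, Farrow 8, Galen 2 (sum 38, leaving 4 seats).
Remainders in descending order: Brisco 0.7858, Carrow 0.7558, Farrow 0.7195, Arden 0.6197, Galen 0.6142, Dorne 0.2823, Eskel 0.2228.
Largest remainders: Brisco, Carrow, Farrow, Arden receive the extra seats.
Dorne receives 3.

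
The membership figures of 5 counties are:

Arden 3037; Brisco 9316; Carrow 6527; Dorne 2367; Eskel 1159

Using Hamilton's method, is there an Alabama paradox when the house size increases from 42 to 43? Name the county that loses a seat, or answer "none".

At 42 seats: Arden 6, Brisco 18, Carrow 12, Dorne 4, Eskel 2.
At 43 seats: Arden 6, Brisco 18, Carrow 12, Dorne 5, Eskel 2.
No county's allocation decreased.

none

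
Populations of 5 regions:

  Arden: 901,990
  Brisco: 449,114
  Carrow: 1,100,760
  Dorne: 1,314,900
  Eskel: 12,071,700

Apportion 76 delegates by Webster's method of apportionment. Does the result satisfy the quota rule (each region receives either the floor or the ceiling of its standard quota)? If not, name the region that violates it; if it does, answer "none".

Eskel

Standard quotas: Arden 4.328, Brisco 2.155, Carrow 5.282, Dorne 6.309, Eskel 57.925.
Webster allocation: Arden 4, Brisco 2, Carrow 5, Dorne 6, Eskel 59.
Eskel has quota 57.925 (lower 57, upper 58) but receives 59 — outside the quota interval.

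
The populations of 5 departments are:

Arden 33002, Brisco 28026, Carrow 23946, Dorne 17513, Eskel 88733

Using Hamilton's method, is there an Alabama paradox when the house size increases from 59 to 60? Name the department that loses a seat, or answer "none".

Dorne

At 59 seats: Arden 10, Brisco 9, Carrow 7, Dorne 6, Eskel 27.
At 60 seats: Arden 10, Brisco 9, Carrow 8, Dorne 5, Eskel 28.
Dorne drops from 6 to 5.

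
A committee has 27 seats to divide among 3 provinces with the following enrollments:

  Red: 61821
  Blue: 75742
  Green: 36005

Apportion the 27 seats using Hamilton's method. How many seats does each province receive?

Red 10, Blue 12, Green 5

The standard divisor is 173568/27 ≈ 6428.444.
Standard quotas: Red 9.6168, Blue 11.7823, Green 5.6009.
Lower quotas: Red 9, Blue 11, Green 5 (sum 25, leaving 2 seats).
Remainders in descending order: Blue 0.7823, Red 0.6168, Green 0.6009.
Largest remainders: Blue, Red receive the extra seats.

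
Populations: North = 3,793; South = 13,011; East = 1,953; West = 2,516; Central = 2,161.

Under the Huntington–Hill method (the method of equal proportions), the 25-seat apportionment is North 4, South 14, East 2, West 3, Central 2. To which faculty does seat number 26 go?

South

Priority for the next seat is population ÷ (√(s·(s+1))).
Priorities: North 848.141, South 897.844, East 797.309, West 726.307, Central 882.225.
Highest priority: South.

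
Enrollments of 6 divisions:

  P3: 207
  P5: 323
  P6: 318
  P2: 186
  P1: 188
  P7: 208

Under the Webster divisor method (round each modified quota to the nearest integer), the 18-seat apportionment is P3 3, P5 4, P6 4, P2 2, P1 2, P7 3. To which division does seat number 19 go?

Priority for the next seat is population ÷ (current seats + 0.5).
Priorities: P3 59.143, P5 71.778, P6 70.667, P2 74.400, P1 75.200, P7 59.429.
Highest priority: P1.

P1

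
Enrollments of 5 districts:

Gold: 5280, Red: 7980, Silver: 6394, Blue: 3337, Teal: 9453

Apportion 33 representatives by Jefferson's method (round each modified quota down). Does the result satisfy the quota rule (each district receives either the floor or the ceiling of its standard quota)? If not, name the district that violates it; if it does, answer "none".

Standard quotas: Gold 5.370, Red 8.117, Silver 6.504, Blue 3.394, Teal 9.615.
Jefferson allocation: Gold 5, Red 8, Silver 7, Blue 3, Teal 10.
Every allocation lies between the lower and upper quota.

none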